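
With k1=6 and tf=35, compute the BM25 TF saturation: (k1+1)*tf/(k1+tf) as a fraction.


BM25 TF component = (k1+1)*tf / (k1+tf)
k1 = 6, tf = 35
Numerator = (6+1)*35 = 245
Denominator = 6 + 35 = 41
= 245/41 = 245/41

245/41


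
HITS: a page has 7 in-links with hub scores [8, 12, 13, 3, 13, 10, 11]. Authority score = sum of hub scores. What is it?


Authority = sum of hub scores of in-linkers
In-link 1: hub score = 8
In-link 2: hub score = 12
In-link 3: hub score = 13
In-link 4: hub score = 3
In-link 5: hub score = 13
In-link 6: hub score = 10
In-link 7: hub score = 11
Authority = 8 + 12 + 13 + 3 + 13 + 10 + 11 = 70

70


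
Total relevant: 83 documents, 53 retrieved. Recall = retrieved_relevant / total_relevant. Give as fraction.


Recall = retrieved_relevant / total_relevant
= 53 / 83
= 53 / (53 + 30)
= 53/83

53/83


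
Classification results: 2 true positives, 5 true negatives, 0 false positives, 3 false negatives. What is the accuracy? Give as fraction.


Accuracy = (TP + TN) / (TP + TN + FP + FN)
TP + TN = 2 + 5 = 7
Total = 2 + 5 + 0 + 3 = 10
Accuracy = 7 / 10 = 7/10

7/10


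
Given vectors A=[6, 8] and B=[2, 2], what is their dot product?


Dot product = sum of element-wise products
A[0]*B[0] = 6*2 = 12
A[1]*B[1] = 8*2 = 16
Sum = 12 + 16 = 28

28


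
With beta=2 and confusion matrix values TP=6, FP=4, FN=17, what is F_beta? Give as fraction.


P = TP/(TP+FP) = 6/10 = 3/5
R = TP/(TP+FN) = 6/23 = 6/23
beta^2 = 2^2 = 4
(1 + beta^2) = 5
Numerator = (1+beta^2)*P*R = 18/23
Denominator = beta^2*P + R = 12/5 + 6/23 = 306/115
F_beta = 5/17

5/17


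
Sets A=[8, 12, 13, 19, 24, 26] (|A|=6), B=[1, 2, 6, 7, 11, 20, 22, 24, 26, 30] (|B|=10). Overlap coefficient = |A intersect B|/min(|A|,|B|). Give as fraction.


A intersect B = [24, 26]
|A intersect B| = 2
min(|A|, |B|) = min(6, 10) = 6
Overlap = 2 / 6 = 1/3

1/3


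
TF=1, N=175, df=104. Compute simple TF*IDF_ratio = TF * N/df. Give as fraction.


TF * (N/df)
= 1 * (175/104)
= 1 * 175/104
= 175/104

175/104


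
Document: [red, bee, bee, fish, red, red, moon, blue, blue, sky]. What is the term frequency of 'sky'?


Document has 10 words
Scanning for 'sky':
Found at positions: [9]
Count = 1

1


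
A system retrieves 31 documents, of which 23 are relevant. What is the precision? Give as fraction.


Precision = relevant_retrieved / total_retrieved
= 23 / 31
= 23 / (23 + 8)
= 23/31

23/31


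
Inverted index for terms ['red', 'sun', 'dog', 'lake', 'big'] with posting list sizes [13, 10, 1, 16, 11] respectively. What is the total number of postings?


Summing posting list sizes:
'red': 13 postings
'sun': 10 postings
'dog': 1 postings
'lake': 16 postings
'big': 11 postings
Total = 13 + 10 + 1 + 16 + 11 = 51

51


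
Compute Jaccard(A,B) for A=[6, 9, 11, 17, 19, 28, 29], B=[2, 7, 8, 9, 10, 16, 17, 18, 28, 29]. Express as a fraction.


A intersect B = [9, 17, 28, 29]
|A intersect B| = 4
A union B = [2, 6, 7, 8, 9, 10, 11, 16, 17, 18, 19, 28, 29]
|A union B| = 13
Jaccard = 4/13 = 4/13

4/13


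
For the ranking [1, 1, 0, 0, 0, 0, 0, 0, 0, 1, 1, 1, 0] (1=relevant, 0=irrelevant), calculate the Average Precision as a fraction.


Computing P@k for each relevant position:
Position 1: relevant, P@1 = 1/1 = 1
Position 2: relevant, P@2 = 2/2 = 1
Position 3: not relevant
Position 4: not relevant
Position 5: not relevant
Position 6: not relevant
Position 7: not relevant
Position 8: not relevant
Position 9: not relevant
Position 10: relevant, P@10 = 3/10 = 3/10
Position 11: relevant, P@11 = 4/11 = 4/11
Position 12: relevant, P@12 = 5/12 = 5/12
Position 13: not relevant
Sum of P@k = 1 + 1 + 3/10 + 4/11 + 5/12 = 2033/660
AP = 2033/660 / 5 = 2033/3300

2033/3300


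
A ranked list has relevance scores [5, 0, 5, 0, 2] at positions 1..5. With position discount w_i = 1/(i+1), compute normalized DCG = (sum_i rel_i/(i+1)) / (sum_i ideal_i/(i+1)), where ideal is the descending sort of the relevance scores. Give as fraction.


Position discount weights w_i = 1/(i+1) for i=1..5:
Weights = [1/2, 1/3, 1/4, 1/5, 1/6]
Actual relevance: [5, 0, 5, 0, 2]
DCG = 5/2 + 0/3 + 5/4 + 0/5 + 2/6 = 49/12
Ideal relevance (sorted desc): [5, 5, 2, 0, 0]
Ideal DCG = 5/2 + 5/3 + 2/4 + 0/5 + 0/6 = 14/3
nDCG = DCG / ideal_DCG = 49/12 / 14/3 = 7/8

7/8


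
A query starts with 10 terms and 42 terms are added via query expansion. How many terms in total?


Original terms: 10
Expansion terms: 42
Total = 10 + 42 = 52

52


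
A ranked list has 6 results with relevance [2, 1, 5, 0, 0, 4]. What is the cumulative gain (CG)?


Cumulative Gain = sum of relevance scores
Position 1: rel=2, running sum=2
Position 2: rel=1, running sum=3
Position 3: rel=5, running sum=8
Position 4: rel=0, running sum=8
Position 5: rel=0, running sum=8
Position 6: rel=4, running sum=12
CG = 12

12


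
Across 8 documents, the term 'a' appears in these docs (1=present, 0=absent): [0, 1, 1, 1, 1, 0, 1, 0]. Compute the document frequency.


Checking each document for 'a':
Doc 1: absent
Doc 2: present
Doc 3: present
Doc 4: present
Doc 5: present
Doc 6: absent
Doc 7: present
Doc 8: absent
df = sum of presences = 0 + 1 + 1 + 1 + 1 + 0 + 1 + 0 = 5

5


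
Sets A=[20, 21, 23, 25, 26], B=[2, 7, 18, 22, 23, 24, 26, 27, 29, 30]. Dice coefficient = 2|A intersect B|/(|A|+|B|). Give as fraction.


A intersect B = [23, 26]
|A intersect B| = 2
|A| = 5, |B| = 10
Dice = 2*2 / (5+10)
= 4 / 15 = 4/15

4/15


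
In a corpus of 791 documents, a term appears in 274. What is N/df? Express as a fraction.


IDF ratio = N / df
= 791 / 274
= 791/274

791/274


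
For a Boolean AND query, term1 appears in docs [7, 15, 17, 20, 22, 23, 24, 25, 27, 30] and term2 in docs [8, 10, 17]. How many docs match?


Boolean AND: find intersection of posting lists
term1 docs: [7, 15, 17, 20, 22, 23, 24, 25, 27, 30]
term2 docs: [8, 10, 17]
Intersection: [17]
|intersection| = 1

1


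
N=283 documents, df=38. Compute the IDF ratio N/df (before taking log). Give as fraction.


IDF ratio = N / df
= 283 / 38
= 283/38

283/38


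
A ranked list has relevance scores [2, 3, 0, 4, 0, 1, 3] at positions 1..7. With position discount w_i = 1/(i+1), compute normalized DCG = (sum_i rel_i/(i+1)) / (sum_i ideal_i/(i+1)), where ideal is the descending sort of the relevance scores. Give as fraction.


Position discount weights w_i = 1/(i+1) for i=1..7:
Weights = [1/2, 1/3, 1/4, 1/5, 1/6, 1/7, 1/8]
Actual relevance: [2, 3, 0, 4, 0, 1, 3]
DCG = 2/2 + 3/3 + 0/4 + 4/5 + 0/6 + 1/7 + 3/8 = 929/280
Ideal relevance (sorted desc): [4, 3, 3, 2, 1, 0, 0]
Ideal DCG = 4/2 + 3/3 + 3/4 + 2/5 + 1/6 + 0/7 + 0/8 = 259/60
nDCG = DCG / ideal_DCG = 929/280 / 259/60 = 2787/3626

2787/3626


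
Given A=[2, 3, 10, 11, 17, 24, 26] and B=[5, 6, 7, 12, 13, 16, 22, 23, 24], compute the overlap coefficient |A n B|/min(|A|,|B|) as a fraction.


A intersect B = [24]
|A intersect B| = 1
min(|A|, |B|) = min(7, 9) = 7
Overlap = 1 / 7 = 1/7

1/7


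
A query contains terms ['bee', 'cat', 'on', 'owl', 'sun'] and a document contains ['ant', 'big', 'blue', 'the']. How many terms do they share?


Query terms: ['bee', 'cat', 'on', 'owl', 'sun']
Document terms: ['ant', 'big', 'blue', 'the']
Common terms: []
Overlap count = 0

0


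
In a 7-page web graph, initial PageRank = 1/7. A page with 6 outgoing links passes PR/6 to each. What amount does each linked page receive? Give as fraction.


Initial PR = 1/7 = 1/7
Outlinks = 6
Contribution per link = PR / outlinks
= 1/7 / 6
= 1/42

1/42


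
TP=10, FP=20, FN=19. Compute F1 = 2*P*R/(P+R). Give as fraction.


F1 = 2 * P * R / (P + R)
P = TP/(TP+FP) = 10/30 = 1/3
R = TP/(TP+FN) = 10/29 = 10/29
2 * P * R = 2 * 1/3 * 10/29 = 20/87
P + R = 1/3 + 10/29 = 59/87
F1 = 20/87 / 59/87 = 20/59

20/59


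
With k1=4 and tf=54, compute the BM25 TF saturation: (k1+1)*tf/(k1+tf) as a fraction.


BM25 TF component = (k1+1)*tf / (k1+tf)
k1 = 4, tf = 54
Numerator = (4+1)*54 = 270
Denominator = 4 + 54 = 58
= 270/58 = 135/29

135/29


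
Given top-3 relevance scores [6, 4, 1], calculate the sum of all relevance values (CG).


Cumulative Gain = sum of relevance scores
Position 1: rel=6, running sum=6
Position 2: rel=4, running sum=10
Position 3: rel=1, running sum=11
CG = 11

11


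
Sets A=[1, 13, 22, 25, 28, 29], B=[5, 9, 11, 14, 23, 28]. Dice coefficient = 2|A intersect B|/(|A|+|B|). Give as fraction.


A intersect B = [28]
|A intersect B| = 1
|A| = 6, |B| = 6
Dice = 2*1 / (6+6)
= 2 / 12 = 1/6

1/6


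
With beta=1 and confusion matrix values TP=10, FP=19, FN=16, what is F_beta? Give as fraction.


P = TP/(TP+FP) = 10/29 = 10/29
R = TP/(TP+FN) = 10/26 = 5/13
beta^2 = 1^2 = 1
(1 + beta^2) = 2
Numerator = (1+beta^2)*P*R = 100/377
Denominator = beta^2*P + R = 10/29 + 5/13 = 275/377
F_beta = 4/11

4/11


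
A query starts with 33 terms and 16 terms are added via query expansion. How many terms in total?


Original terms: 33
Expansion terms: 16
Total = 33 + 16 = 49

49


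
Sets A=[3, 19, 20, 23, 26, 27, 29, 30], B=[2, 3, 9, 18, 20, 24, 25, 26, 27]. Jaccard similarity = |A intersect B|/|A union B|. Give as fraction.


A intersect B = [3, 20, 26, 27]
|A intersect B| = 4
A union B = [2, 3, 9, 18, 19, 20, 23, 24, 25, 26, 27, 29, 30]
|A union B| = 13
Jaccard = 4/13 = 4/13

4/13


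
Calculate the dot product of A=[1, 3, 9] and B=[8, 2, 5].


Dot product = sum of element-wise products
A[0]*B[0] = 1*8 = 8
A[1]*B[1] = 3*2 = 6
A[2]*B[2] = 9*5 = 45
Sum = 8 + 6 + 45 = 59

59


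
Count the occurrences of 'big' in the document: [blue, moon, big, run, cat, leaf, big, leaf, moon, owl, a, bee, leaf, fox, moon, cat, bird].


Document has 17 words
Scanning for 'big':
Found at positions: [2, 6]
Count = 2

2


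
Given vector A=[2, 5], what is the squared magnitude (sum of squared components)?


|A|^2 = sum of squared components
A[0]^2 = 2^2 = 4
A[1]^2 = 5^2 = 25
Sum = 4 + 25 = 29

29


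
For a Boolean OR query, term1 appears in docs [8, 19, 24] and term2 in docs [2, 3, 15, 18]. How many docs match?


Boolean OR: find union of posting lists
term1 docs: [8, 19, 24]
term2 docs: [2, 3, 15, 18]
Union: [2, 3, 8, 15, 18, 19, 24]
|union| = 7

7


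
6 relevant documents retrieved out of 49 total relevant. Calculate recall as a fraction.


Recall = retrieved_relevant / total_relevant
= 6 / 49
= 6 / (6 + 43)
= 6/49

6/49


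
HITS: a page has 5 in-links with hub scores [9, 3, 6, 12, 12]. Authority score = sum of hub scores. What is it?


Authority = sum of hub scores of in-linkers
In-link 1: hub score = 9
In-link 2: hub score = 3
In-link 3: hub score = 6
In-link 4: hub score = 12
In-link 5: hub score = 12
Authority = 9 + 3 + 6 + 12 + 12 = 42

42


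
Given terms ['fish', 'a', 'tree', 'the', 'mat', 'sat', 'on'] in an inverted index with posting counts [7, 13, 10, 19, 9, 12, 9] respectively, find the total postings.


Summing posting list sizes:
'fish': 7 postings
'a': 13 postings
'tree': 10 postings
'the': 19 postings
'mat': 9 postings
'sat': 12 postings
'on': 9 postings
Total = 7 + 13 + 10 + 19 + 9 + 12 + 9 = 79

79


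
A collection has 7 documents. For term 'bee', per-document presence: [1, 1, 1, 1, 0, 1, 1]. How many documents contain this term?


Checking each document for 'bee':
Doc 1: present
Doc 2: present
Doc 3: present
Doc 4: present
Doc 5: absent
Doc 6: present
Doc 7: present
df = sum of presences = 1 + 1 + 1 + 1 + 0 + 1 + 1 = 6

6


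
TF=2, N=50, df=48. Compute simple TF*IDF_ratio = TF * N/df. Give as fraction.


TF * (N/df)
= 2 * (50/48)
= 2 * 25/24
= 25/12

25/12


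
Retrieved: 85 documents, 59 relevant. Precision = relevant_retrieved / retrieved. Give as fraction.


Precision = relevant_retrieved / total_retrieved
= 59 / 85
= 59 / (59 + 26)
= 59/85

59/85


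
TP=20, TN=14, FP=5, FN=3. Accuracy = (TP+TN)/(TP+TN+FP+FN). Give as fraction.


Accuracy = (TP + TN) / (TP + TN + FP + FN)
TP + TN = 20 + 14 = 34
Total = 20 + 14 + 5 + 3 = 42
Accuracy = 34 / 42 = 17/21

17/21


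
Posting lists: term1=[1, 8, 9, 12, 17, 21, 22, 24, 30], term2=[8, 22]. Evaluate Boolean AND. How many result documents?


Boolean AND: find intersection of posting lists
term1 docs: [1, 8, 9, 12, 17, 21, 22, 24, 30]
term2 docs: [8, 22]
Intersection: [8, 22]
|intersection| = 2

2


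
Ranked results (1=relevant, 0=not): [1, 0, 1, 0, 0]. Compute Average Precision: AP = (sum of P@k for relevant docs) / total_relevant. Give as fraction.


Computing P@k for each relevant position:
Position 1: relevant, P@1 = 1/1 = 1
Position 2: not relevant
Position 3: relevant, P@3 = 2/3 = 2/3
Position 4: not relevant
Position 5: not relevant
Sum of P@k = 1 + 2/3 = 5/3
AP = 5/3 / 2 = 5/6

5/6


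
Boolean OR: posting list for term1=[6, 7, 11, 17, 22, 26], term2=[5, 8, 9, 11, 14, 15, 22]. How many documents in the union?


Boolean OR: find union of posting lists
term1 docs: [6, 7, 11, 17, 22, 26]
term2 docs: [5, 8, 9, 11, 14, 15, 22]
Union: [5, 6, 7, 8, 9, 11, 14, 15, 17, 22, 26]
|union| = 11

11


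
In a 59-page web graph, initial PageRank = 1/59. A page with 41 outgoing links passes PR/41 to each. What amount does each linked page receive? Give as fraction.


Initial PR = 1/59 = 1/59
Outlinks = 41
Contribution per link = PR / outlinks
= 1/59 / 41
= 1/2419

1/2419


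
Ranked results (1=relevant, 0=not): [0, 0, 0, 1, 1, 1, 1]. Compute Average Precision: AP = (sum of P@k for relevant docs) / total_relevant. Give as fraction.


Computing P@k for each relevant position:
Position 1: not relevant
Position 2: not relevant
Position 3: not relevant
Position 4: relevant, P@4 = 1/4 = 1/4
Position 5: relevant, P@5 = 2/5 = 2/5
Position 6: relevant, P@6 = 3/6 = 1/2
Position 7: relevant, P@7 = 4/7 = 4/7
Sum of P@k = 1/4 + 2/5 + 1/2 + 4/7 = 241/140
AP = 241/140 / 4 = 241/560

241/560


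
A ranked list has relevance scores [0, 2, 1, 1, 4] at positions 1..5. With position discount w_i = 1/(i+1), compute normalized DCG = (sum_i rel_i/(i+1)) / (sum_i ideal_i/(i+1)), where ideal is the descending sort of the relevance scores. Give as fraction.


Position discount weights w_i = 1/(i+1) for i=1..5:
Weights = [1/2, 1/3, 1/4, 1/5, 1/6]
Actual relevance: [0, 2, 1, 1, 4]
DCG = 0/2 + 2/3 + 1/4 + 1/5 + 4/6 = 107/60
Ideal relevance (sorted desc): [4, 2, 1, 1, 0]
Ideal DCG = 4/2 + 2/3 + 1/4 + 1/5 + 0/6 = 187/60
nDCG = DCG / ideal_DCG = 107/60 / 187/60 = 107/187

107/187


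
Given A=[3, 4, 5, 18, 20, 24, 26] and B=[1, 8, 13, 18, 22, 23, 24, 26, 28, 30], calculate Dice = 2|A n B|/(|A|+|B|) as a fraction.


A intersect B = [18, 24, 26]
|A intersect B| = 3
|A| = 7, |B| = 10
Dice = 2*3 / (7+10)
= 6 / 17 = 6/17

6/17


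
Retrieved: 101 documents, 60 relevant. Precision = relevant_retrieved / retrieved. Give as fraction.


Precision = relevant_retrieved / total_retrieved
= 60 / 101
= 60 / (60 + 41)
= 60/101

60/101


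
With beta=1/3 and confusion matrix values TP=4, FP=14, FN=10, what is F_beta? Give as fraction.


P = TP/(TP+FP) = 4/18 = 2/9
R = TP/(TP+FN) = 4/14 = 2/7
beta^2 = 1/3^2 = 1/9
(1 + beta^2) = 10/9
Numerator = (1+beta^2)*P*R = 40/567
Denominator = beta^2*P + R = 2/81 + 2/7 = 176/567
F_beta = 5/22

5/22


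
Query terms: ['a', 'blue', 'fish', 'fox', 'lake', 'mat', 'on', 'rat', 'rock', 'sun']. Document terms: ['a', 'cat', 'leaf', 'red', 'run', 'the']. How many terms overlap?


Query terms: ['a', 'blue', 'fish', 'fox', 'lake', 'mat', 'on', 'rat', 'rock', 'sun']
Document terms: ['a', 'cat', 'leaf', 'red', 'run', 'the']
Common terms: ['a']
Overlap count = 1

1


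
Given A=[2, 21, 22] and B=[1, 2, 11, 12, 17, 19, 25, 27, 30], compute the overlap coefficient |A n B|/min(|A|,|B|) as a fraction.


A intersect B = [2]
|A intersect B| = 1
min(|A|, |B|) = min(3, 9) = 3
Overlap = 1 / 3 = 1/3

1/3


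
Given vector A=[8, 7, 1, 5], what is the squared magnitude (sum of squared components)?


|A|^2 = sum of squared components
A[0]^2 = 8^2 = 64
A[1]^2 = 7^2 = 49
A[2]^2 = 1^2 = 1
A[3]^2 = 5^2 = 25
Sum = 64 + 49 + 1 + 25 = 139

139


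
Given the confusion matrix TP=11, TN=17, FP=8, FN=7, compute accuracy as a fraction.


Accuracy = (TP + TN) / (TP + TN + FP + FN)
TP + TN = 11 + 17 = 28
Total = 11 + 17 + 8 + 7 = 43
Accuracy = 28 / 43 = 28/43

28/43


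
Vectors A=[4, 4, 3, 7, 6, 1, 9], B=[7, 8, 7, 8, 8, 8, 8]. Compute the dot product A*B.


Dot product = sum of element-wise products
A[0]*B[0] = 4*7 = 28
A[1]*B[1] = 4*8 = 32
A[2]*B[2] = 3*7 = 21
A[3]*B[3] = 7*8 = 56
A[4]*B[4] = 6*8 = 48
A[5]*B[5] = 1*8 = 8
A[6]*B[6] = 9*8 = 72
Sum = 28 + 32 + 21 + 56 + 48 + 8 + 72 = 265

265


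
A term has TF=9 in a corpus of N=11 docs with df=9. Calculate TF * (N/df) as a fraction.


TF * (N/df)
= 9 * (11/9)
= 9 * 11/9
= 11

11


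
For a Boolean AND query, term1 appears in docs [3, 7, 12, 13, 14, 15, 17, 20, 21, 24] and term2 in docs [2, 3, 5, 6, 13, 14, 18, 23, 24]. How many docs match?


Boolean AND: find intersection of posting lists
term1 docs: [3, 7, 12, 13, 14, 15, 17, 20, 21, 24]
term2 docs: [2, 3, 5, 6, 13, 14, 18, 23, 24]
Intersection: [3, 13, 14, 24]
|intersection| = 4

4


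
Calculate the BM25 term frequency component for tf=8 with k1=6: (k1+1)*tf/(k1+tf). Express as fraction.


BM25 TF component = (k1+1)*tf / (k1+tf)
k1 = 6, tf = 8
Numerator = (6+1)*8 = 56
Denominator = 6 + 8 = 14
= 56/14 = 4

4


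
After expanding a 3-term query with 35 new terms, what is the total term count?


Original terms: 3
Expansion terms: 35
Total = 3 + 35 = 38

38


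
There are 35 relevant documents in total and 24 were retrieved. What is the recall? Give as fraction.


Recall = retrieved_relevant / total_relevant
= 24 / 35
= 24 / (24 + 11)
= 24/35

24/35


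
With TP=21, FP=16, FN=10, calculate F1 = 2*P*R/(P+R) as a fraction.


F1 = 2 * P * R / (P + R)
P = TP/(TP+FP) = 21/37 = 21/37
R = TP/(TP+FN) = 21/31 = 21/31
2 * P * R = 2 * 21/37 * 21/31 = 882/1147
P + R = 21/37 + 21/31 = 1428/1147
F1 = 882/1147 / 1428/1147 = 21/34

21/34


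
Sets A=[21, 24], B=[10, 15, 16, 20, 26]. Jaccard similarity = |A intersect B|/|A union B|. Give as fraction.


A intersect B = []
|A intersect B| = 0
A union B = [10, 15, 16, 20, 21, 24, 26]
|A union B| = 7
Jaccard = 0/7 = 0

0


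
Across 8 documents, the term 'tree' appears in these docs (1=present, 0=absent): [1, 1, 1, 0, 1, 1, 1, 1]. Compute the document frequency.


Checking each document for 'tree':
Doc 1: present
Doc 2: present
Doc 3: present
Doc 4: absent
Doc 5: present
Doc 6: present
Doc 7: present
Doc 8: present
df = sum of presences = 1 + 1 + 1 + 0 + 1 + 1 + 1 + 1 = 7

7


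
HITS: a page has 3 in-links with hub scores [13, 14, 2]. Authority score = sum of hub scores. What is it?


Authority = sum of hub scores of in-linkers
In-link 1: hub score = 13
In-link 2: hub score = 14
In-link 3: hub score = 2
Authority = 13 + 14 + 2 = 29

29


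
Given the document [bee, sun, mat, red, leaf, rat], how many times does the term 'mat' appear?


Document has 6 words
Scanning for 'mat':
Found at positions: [2]
Count = 1

1


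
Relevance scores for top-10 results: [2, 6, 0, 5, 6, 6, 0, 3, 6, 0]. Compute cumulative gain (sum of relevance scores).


Cumulative Gain = sum of relevance scores
Position 1: rel=2, running sum=2
Position 2: rel=6, running sum=8
Position 3: rel=0, running sum=8
Position 4: rel=5, running sum=13
Position 5: rel=6, running sum=19
Position 6: rel=6, running sum=25
Position 7: rel=0, running sum=25
Position 8: rel=3, running sum=28
Position 9: rel=6, running sum=34
Position 10: rel=0, running sum=34
CG = 34

34


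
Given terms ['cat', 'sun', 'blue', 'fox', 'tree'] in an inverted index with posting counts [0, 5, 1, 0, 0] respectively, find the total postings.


Summing posting list sizes:
'cat': 0 postings
'sun': 5 postings
'blue': 1 postings
'fox': 0 postings
'tree': 0 postings
Total = 0 + 5 + 1 + 0 + 0 = 6

6


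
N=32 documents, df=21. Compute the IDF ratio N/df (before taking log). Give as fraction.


IDF ratio = N / df
= 32 / 21
= 32/21

32/21


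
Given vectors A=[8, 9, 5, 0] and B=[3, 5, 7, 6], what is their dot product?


Dot product = sum of element-wise products
A[0]*B[0] = 8*3 = 24
A[1]*B[1] = 9*5 = 45
A[2]*B[2] = 5*7 = 35
A[3]*B[3] = 0*6 = 0
Sum = 24 + 45 + 35 + 0 = 104

104


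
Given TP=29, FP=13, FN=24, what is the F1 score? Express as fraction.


F1 = 2 * P * R / (P + R)
P = TP/(TP+FP) = 29/42 = 29/42
R = TP/(TP+FN) = 29/53 = 29/53
2 * P * R = 2 * 29/42 * 29/53 = 841/1113
P + R = 29/42 + 29/53 = 2755/2226
F1 = 841/1113 / 2755/2226 = 58/95

58/95


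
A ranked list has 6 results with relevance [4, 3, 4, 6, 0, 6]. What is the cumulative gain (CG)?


Cumulative Gain = sum of relevance scores
Position 1: rel=4, running sum=4
Position 2: rel=3, running sum=7
Position 3: rel=4, running sum=11
Position 4: rel=6, running sum=17
Position 5: rel=0, running sum=17
Position 6: rel=6, running sum=23
CG = 23

23


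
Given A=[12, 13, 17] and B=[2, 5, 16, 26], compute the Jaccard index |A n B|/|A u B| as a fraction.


A intersect B = []
|A intersect B| = 0
A union B = [2, 5, 12, 13, 16, 17, 26]
|A union B| = 7
Jaccard = 0/7 = 0

0


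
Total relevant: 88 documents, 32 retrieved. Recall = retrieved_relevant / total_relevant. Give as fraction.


Recall = retrieved_relevant / total_relevant
= 32 / 88
= 32 / (32 + 56)
= 4/11

4/11


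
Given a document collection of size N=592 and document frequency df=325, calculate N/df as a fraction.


IDF ratio = N / df
= 592 / 325
= 592/325

592/325


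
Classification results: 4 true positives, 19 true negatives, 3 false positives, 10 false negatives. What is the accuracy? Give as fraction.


Accuracy = (TP + TN) / (TP + TN + FP + FN)
TP + TN = 4 + 19 = 23
Total = 4 + 19 + 3 + 10 = 36
Accuracy = 23 / 36 = 23/36

23/36


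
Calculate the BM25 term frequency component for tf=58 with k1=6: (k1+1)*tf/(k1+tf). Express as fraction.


BM25 TF component = (k1+1)*tf / (k1+tf)
k1 = 6, tf = 58
Numerator = (6+1)*58 = 406
Denominator = 6 + 58 = 64
= 406/64 = 203/32

203/32


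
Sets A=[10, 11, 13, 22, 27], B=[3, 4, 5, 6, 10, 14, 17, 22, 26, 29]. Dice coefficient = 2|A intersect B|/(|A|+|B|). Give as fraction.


A intersect B = [10, 22]
|A intersect B| = 2
|A| = 5, |B| = 10
Dice = 2*2 / (5+10)
= 4 / 15 = 4/15

4/15


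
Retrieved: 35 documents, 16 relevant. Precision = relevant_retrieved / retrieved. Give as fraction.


Precision = relevant_retrieved / total_retrieved
= 16 / 35
= 16 / (16 + 19)
= 16/35

16/35


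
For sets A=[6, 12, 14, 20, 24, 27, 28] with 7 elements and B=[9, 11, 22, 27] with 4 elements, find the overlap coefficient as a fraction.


A intersect B = [27]
|A intersect B| = 1
min(|A|, |B|) = min(7, 4) = 4
Overlap = 1 / 4 = 1/4

1/4


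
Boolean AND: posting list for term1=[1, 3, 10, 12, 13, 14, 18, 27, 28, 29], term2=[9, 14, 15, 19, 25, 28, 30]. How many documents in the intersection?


Boolean AND: find intersection of posting lists
term1 docs: [1, 3, 10, 12, 13, 14, 18, 27, 28, 29]
term2 docs: [9, 14, 15, 19, 25, 28, 30]
Intersection: [14, 28]
|intersection| = 2

2


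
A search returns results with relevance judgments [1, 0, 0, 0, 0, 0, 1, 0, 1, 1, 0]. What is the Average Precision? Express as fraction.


Computing P@k for each relevant position:
Position 1: relevant, P@1 = 1/1 = 1
Position 2: not relevant
Position 3: not relevant
Position 4: not relevant
Position 5: not relevant
Position 6: not relevant
Position 7: relevant, P@7 = 2/7 = 2/7
Position 8: not relevant
Position 9: relevant, P@9 = 3/9 = 1/3
Position 10: relevant, P@10 = 4/10 = 2/5
Position 11: not relevant
Sum of P@k = 1 + 2/7 + 1/3 + 2/5 = 212/105
AP = 212/105 / 4 = 53/105

53/105


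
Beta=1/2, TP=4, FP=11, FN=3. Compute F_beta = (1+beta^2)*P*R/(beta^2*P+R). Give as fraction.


P = TP/(TP+FP) = 4/15 = 4/15
R = TP/(TP+FN) = 4/7 = 4/7
beta^2 = 1/2^2 = 1/4
(1 + beta^2) = 5/4
Numerator = (1+beta^2)*P*R = 4/21
Denominator = beta^2*P + R = 1/15 + 4/7 = 67/105
F_beta = 20/67

20/67


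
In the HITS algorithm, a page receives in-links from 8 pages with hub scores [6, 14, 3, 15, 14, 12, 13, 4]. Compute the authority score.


Authority = sum of hub scores of in-linkers
In-link 1: hub score = 6
In-link 2: hub score = 14
In-link 3: hub score = 3
In-link 4: hub score = 15
In-link 5: hub score = 14
In-link 6: hub score = 12
In-link 7: hub score = 13
In-link 8: hub score = 4
Authority = 6 + 14 + 3 + 15 + 14 + 12 + 13 + 4 = 81

81


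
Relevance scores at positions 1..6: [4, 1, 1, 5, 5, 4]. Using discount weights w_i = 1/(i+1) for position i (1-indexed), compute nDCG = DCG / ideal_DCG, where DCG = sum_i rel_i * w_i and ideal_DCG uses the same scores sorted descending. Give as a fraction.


Position discount weights w_i = 1/(i+1) for i=1..6:
Weights = [1/2, 1/3, 1/4, 1/5, 1/6, 1/7]
Actual relevance: [4, 1, 1, 5, 5, 4]
DCG = 4/2 + 1/3 + 1/4 + 5/5 + 5/6 + 4/7 = 419/84
Ideal relevance (sorted desc): [5, 5, 4, 4, 1, 1]
Ideal DCG = 5/2 + 5/3 + 4/4 + 4/5 + 1/6 + 1/7 = 659/105
nDCG = DCG / ideal_DCG = 419/84 / 659/105 = 2095/2636

2095/2636


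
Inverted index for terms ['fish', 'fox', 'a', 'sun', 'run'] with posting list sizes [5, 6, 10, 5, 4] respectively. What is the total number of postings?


Summing posting list sizes:
'fish': 5 postings
'fox': 6 postings
'a': 10 postings
'sun': 5 postings
'run': 4 postings
Total = 5 + 6 + 10 + 5 + 4 = 30

30


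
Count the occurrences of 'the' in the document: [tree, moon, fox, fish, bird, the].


Document has 6 words
Scanning for 'the':
Found at positions: [5]
Count = 1

1


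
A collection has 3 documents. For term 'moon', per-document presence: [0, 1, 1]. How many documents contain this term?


Checking each document for 'moon':
Doc 1: absent
Doc 2: present
Doc 3: present
df = sum of presences = 0 + 1 + 1 = 2

2


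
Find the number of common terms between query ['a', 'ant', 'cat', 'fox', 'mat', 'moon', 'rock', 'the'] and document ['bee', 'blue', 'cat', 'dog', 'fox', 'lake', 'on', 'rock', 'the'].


Query terms: ['a', 'ant', 'cat', 'fox', 'mat', 'moon', 'rock', 'the']
Document terms: ['bee', 'blue', 'cat', 'dog', 'fox', 'lake', 'on', 'rock', 'the']
Common terms: ['cat', 'fox', 'rock', 'the']
Overlap count = 4

4


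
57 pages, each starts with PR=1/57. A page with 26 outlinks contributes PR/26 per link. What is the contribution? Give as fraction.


Initial PR = 1/57 = 1/57
Outlinks = 26
Contribution per link = PR / outlinks
= 1/57 / 26
= 1/1482

1/1482


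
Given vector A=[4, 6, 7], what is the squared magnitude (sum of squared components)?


|A|^2 = sum of squared components
A[0]^2 = 4^2 = 16
A[1]^2 = 6^2 = 36
A[2]^2 = 7^2 = 49
Sum = 16 + 36 + 49 = 101

101


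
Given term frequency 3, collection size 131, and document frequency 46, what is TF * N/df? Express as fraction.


TF * (N/df)
= 3 * (131/46)
= 3 * 131/46
= 393/46

393/46


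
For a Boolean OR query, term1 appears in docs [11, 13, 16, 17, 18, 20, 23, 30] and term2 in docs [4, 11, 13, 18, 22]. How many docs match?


Boolean OR: find union of posting lists
term1 docs: [11, 13, 16, 17, 18, 20, 23, 30]
term2 docs: [4, 11, 13, 18, 22]
Union: [4, 11, 13, 16, 17, 18, 20, 22, 23, 30]
|union| = 10

10


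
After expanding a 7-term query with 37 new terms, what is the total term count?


Original terms: 7
Expansion terms: 37
Total = 7 + 37 = 44

44


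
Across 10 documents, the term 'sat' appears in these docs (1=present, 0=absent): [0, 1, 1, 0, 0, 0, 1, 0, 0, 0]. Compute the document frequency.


Checking each document for 'sat':
Doc 1: absent
Doc 2: present
Doc 3: present
Doc 4: absent
Doc 5: absent
Doc 6: absent
Doc 7: present
Doc 8: absent
Doc 9: absent
Doc 10: absent
df = sum of presences = 0 + 1 + 1 + 0 + 0 + 0 + 1 + 0 + 0 + 0 = 3

3


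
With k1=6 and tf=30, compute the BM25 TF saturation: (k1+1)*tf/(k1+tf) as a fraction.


BM25 TF component = (k1+1)*tf / (k1+tf)
k1 = 6, tf = 30
Numerator = (6+1)*30 = 210
Denominator = 6 + 30 = 36
= 210/36 = 35/6

35/6


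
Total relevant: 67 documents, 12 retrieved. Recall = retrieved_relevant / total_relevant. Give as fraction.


Recall = retrieved_relevant / total_relevant
= 12 / 67
= 12 / (12 + 55)
= 12/67

12/67


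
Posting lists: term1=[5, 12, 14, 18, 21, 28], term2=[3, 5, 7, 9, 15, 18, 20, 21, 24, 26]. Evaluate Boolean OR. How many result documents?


Boolean OR: find union of posting lists
term1 docs: [5, 12, 14, 18, 21, 28]
term2 docs: [3, 5, 7, 9, 15, 18, 20, 21, 24, 26]
Union: [3, 5, 7, 9, 12, 14, 15, 18, 20, 21, 24, 26, 28]
|union| = 13

13


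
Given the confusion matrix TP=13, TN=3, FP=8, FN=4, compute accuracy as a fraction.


Accuracy = (TP + TN) / (TP + TN + FP + FN)
TP + TN = 13 + 3 = 16
Total = 13 + 3 + 8 + 4 = 28
Accuracy = 16 / 28 = 4/7

4/7


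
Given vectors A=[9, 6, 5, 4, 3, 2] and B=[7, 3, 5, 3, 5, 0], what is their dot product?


Dot product = sum of element-wise products
A[0]*B[0] = 9*7 = 63
A[1]*B[1] = 6*3 = 18
A[2]*B[2] = 5*5 = 25
A[3]*B[3] = 4*3 = 12
A[4]*B[4] = 3*5 = 15
A[5]*B[5] = 2*0 = 0
Sum = 63 + 18 + 25 + 12 + 15 + 0 = 133

133


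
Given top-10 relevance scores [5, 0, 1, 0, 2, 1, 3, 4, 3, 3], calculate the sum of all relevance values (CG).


Cumulative Gain = sum of relevance scores
Position 1: rel=5, running sum=5
Position 2: rel=0, running sum=5
Position 3: rel=1, running sum=6
Position 4: rel=0, running sum=6
Position 5: rel=2, running sum=8
Position 6: rel=1, running sum=9
Position 7: rel=3, running sum=12
Position 8: rel=4, running sum=16
Position 9: rel=3, running sum=19
Position 10: rel=3, running sum=22
CG = 22

22


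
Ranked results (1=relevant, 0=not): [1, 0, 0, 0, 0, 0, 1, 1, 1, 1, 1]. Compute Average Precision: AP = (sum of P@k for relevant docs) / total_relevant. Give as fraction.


Computing P@k for each relevant position:
Position 1: relevant, P@1 = 1/1 = 1
Position 2: not relevant
Position 3: not relevant
Position 4: not relevant
Position 5: not relevant
Position 6: not relevant
Position 7: relevant, P@7 = 2/7 = 2/7
Position 8: relevant, P@8 = 3/8 = 3/8
Position 9: relevant, P@9 = 4/9 = 4/9
Position 10: relevant, P@10 = 5/10 = 1/2
Position 11: relevant, P@11 = 6/11 = 6/11
Sum of P@k = 1 + 2/7 + 3/8 + 4/9 + 1/2 + 6/11 = 17467/5544
AP = 17467/5544 / 6 = 17467/33264

17467/33264


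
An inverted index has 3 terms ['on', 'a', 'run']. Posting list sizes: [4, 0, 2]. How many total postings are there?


Summing posting list sizes:
'on': 4 postings
'a': 0 postings
'run': 2 postings
Total = 4 + 0 + 2 = 6

6


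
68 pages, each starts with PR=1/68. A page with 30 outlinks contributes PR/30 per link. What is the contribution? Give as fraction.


Initial PR = 1/68 = 1/68
Outlinks = 30
Contribution per link = PR / outlinks
= 1/68 / 30
= 1/2040

1/2040


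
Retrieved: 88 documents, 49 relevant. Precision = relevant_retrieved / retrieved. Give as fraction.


Precision = relevant_retrieved / total_retrieved
= 49 / 88
= 49 / (49 + 39)
= 49/88

49/88


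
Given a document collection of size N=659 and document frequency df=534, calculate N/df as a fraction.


IDF ratio = N / df
= 659 / 534
= 659/534

659/534


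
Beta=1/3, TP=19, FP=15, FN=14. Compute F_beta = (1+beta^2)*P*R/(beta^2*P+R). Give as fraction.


P = TP/(TP+FP) = 19/34 = 19/34
R = TP/(TP+FN) = 19/33 = 19/33
beta^2 = 1/3^2 = 1/9
(1 + beta^2) = 10/9
Numerator = (1+beta^2)*P*R = 1805/5049
Denominator = beta^2*P + R = 19/306 + 19/33 = 2147/3366
F_beta = 190/339

190/339


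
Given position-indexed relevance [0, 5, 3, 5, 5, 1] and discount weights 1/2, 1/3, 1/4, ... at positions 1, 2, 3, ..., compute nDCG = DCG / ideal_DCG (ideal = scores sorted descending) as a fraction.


Position discount weights w_i = 1/(i+1) for i=1..6:
Weights = [1/2, 1/3, 1/4, 1/5, 1/6, 1/7]
Actual relevance: [0, 5, 3, 5, 5, 1]
DCG = 0/2 + 5/3 + 3/4 + 5/5 + 5/6 + 1/7 = 123/28
Ideal relevance (sorted desc): [5, 5, 5, 3, 1, 0]
Ideal DCG = 5/2 + 5/3 + 5/4 + 3/5 + 1/6 + 0/7 = 371/60
nDCG = DCG / ideal_DCG = 123/28 / 371/60 = 1845/2597

1845/2597


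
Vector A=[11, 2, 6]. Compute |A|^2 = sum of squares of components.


|A|^2 = sum of squared components
A[0]^2 = 11^2 = 121
A[1]^2 = 2^2 = 4
A[2]^2 = 6^2 = 36
Sum = 121 + 4 + 36 = 161

161


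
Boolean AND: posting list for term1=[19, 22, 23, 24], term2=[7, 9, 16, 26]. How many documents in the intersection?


Boolean AND: find intersection of posting lists
term1 docs: [19, 22, 23, 24]
term2 docs: [7, 9, 16, 26]
Intersection: []
|intersection| = 0

0


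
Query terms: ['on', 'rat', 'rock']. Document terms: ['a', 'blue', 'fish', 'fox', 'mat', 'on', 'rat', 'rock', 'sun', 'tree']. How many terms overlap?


Query terms: ['on', 'rat', 'rock']
Document terms: ['a', 'blue', 'fish', 'fox', 'mat', 'on', 'rat', 'rock', 'sun', 'tree']
Common terms: ['on', 'rat', 'rock']
Overlap count = 3

3


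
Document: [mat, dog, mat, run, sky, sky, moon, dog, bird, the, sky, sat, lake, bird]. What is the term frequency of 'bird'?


Document has 14 words
Scanning for 'bird':
Found at positions: [8, 13]
Count = 2

2


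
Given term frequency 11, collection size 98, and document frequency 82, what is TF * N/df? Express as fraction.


TF * (N/df)
= 11 * (98/82)
= 11 * 49/41
= 539/41

539/41


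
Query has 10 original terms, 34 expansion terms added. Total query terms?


Original terms: 10
Expansion terms: 34
Total = 10 + 34 = 44

44


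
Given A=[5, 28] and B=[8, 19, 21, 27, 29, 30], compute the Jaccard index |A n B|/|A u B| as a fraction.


A intersect B = []
|A intersect B| = 0
A union B = [5, 8, 19, 21, 27, 28, 29, 30]
|A union B| = 8
Jaccard = 0/8 = 0

0


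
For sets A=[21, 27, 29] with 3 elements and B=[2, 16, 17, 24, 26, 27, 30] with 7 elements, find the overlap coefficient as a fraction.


A intersect B = [27]
|A intersect B| = 1
min(|A|, |B|) = min(3, 7) = 3
Overlap = 1 / 3 = 1/3

1/3


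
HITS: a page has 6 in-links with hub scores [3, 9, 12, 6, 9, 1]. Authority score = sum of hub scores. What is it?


Authority = sum of hub scores of in-linkers
In-link 1: hub score = 3
In-link 2: hub score = 9
In-link 3: hub score = 12
In-link 4: hub score = 6
In-link 5: hub score = 9
In-link 6: hub score = 1
Authority = 3 + 9 + 12 + 6 + 9 + 1 = 40

40


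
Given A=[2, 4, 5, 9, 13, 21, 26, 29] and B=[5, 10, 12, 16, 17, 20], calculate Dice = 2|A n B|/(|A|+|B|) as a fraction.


A intersect B = [5]
|A intersect B| = 1
|A| = 8, |B| = 6
Dice = 2*1 / (8+6)
= 2 / 14 = 1/7

1/7


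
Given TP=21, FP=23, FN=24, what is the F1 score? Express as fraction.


F1 = 2 * P * R / (P + R)
P = TP/(TP+FP) = 21/44 = 21/44
R = TP/(TP+FN) = 21/45 = 7/15
2 * P * R = 2 * 21/44 * 7/15 = 49/110
P + R = 21/44 + 7/15 = 623/660
F1 = 49/110 / 623/660 = 42/89

42/89


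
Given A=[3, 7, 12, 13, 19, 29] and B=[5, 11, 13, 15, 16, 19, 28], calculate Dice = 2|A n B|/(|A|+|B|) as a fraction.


A intersect B = [13, 19]
|A intersect B| = 2
|A| = 6, |B| = 7
Dice = 2*2 / (6+7)
= 4 / 13 = 4/13

4/13


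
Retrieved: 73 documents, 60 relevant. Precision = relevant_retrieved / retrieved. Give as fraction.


Precision = relevant_retrieved / total_retrieved
= 60 / 73
= 60 / (60 + 13)
= 60/73

60/73


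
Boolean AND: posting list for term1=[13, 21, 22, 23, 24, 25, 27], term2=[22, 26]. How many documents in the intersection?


Boolean AND: find intersection of posting lists
term1 docs: [13, 21, 22, 23, 24, 25, 27]
term2 docs: [22, 26]
Intersection: [22]
|intersection| = 1

1


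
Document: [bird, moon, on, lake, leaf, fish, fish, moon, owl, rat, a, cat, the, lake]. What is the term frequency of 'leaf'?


Document has 14 words
Scanning for 'leaf':
Found at positions: [4]
Count = 1

1


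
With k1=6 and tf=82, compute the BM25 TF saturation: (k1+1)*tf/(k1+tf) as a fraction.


BM25 TF component = (k1+1)*tf / (k1+tf)
k1 = 6, tf = 82
Numerator = (6+1)*82 = 574
Denominator = 6 + 82 = 88
= 574/88 = 287/44

287/44


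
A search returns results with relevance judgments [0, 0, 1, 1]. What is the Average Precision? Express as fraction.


Computing P@k for each relevant position:
Position 1: not relevant
Position 2: not relevant
Position 3: relevant, P@3 = 1/3 = 1/3
Position 4: relevant, P@4 = 2/4 = 1/2
Sum of P@k = 1/3 + 1/2 = 5/6
AP = 5/6 / 2 = 5/12

5/12


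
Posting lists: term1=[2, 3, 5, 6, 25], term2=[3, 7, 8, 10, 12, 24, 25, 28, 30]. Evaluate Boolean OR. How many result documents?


Boolean OR: find union of posting lists
term1 docs: [2, 3, 5, 6, 25]
term2 docs: [3, 7, 8, 10, 12, 24, 25, 28, 30]
Union: [2, 3, 5, 6, 7, 8, 10, 12, 24, 25, 28, 30]
|union| = 12

12


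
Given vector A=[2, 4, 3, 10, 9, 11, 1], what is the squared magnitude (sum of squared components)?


|A|^2 = sum of squared components
A[0]^2 = 2^2 = 4
A[1]^2 = 4^2 = 16
A[2]^2 = 3^2 = 9
A[3]^2 = 10^2 = 100
A[4]^2 = 9^2 = 81
A[5]^2 = 11^2 = 121
A[6]^2 = 1^2 = 1
Sum = 4 + 16 + 9 + 100 + 81 + 121 + 1 = 332

332


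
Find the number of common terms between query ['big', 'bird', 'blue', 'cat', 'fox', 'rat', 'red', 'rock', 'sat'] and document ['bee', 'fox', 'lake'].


Query terms: ['big', 'bird', 'blue', 'cat', 'fox', 'rat', 'red', 'rock', 'sat']
Document terms: ['bee', 'fox', 'lake']
Common terms: ['fox']
Overlap count = 1

1


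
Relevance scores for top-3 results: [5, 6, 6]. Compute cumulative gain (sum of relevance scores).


Cumulative Gain = sum of relevance scores
Position 1: rel=5, running sum=5
Position 2: rel=6, running sum=11
Position 3: rel=6, running sum=17
CG = 17

17


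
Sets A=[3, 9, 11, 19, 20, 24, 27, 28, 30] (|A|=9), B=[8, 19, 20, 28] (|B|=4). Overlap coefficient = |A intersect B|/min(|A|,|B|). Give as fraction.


A intersect B = [19, 20, 28]
|A intersect B| = 3
min(|A|, |B|) = min(9, 4) = 4
Overlap = 3 / 4 = 3/4

3/4


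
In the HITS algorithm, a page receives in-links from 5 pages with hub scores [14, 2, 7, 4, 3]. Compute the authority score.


Authority = sum of hub scores of in-linkers
In-link 1: hub score = 14
In-link 2: hub score = 2
In-link 3: hub score = 7
In-link 4: hub score = 4
In-link 5: hub score = 3
Authority = 14 + 2 + 7 + 4 + 3 = 30

30


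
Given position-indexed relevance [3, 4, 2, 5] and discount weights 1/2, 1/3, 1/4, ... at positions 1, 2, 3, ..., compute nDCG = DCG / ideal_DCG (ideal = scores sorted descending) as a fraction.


Position discount weights w_i = 1/(i+1) for i=1..4:
Weights = [1/2, 1/3, 1/4, 1/5]
Actual relevance: [3, 4, 2, 5]
DCG = 3/2 + 4/3 + 2/4 + 5/5 = 13/3
Ideal relevance (sorted desc): [5, 4, 3, 2]
Ideal DCG = 5/2 + 4/3 + 3/4 + 2/5 = 299/60
nDCG = DCG / ideal_DCG = 13/3 / 299/60 = 20/23

20/23


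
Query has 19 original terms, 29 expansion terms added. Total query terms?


Original terms: 19
Expansion terms: 29
Total = 19 + 29 = 48

48


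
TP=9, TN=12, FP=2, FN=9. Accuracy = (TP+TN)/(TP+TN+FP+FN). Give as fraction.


Accuracy = (TP + TN) / (TP + TN + FP + FN)
TP + TN = 9 + 12 = 21
Total = 9 + 12 + 2 + 9 = 32
Accuracy = 21 / 32 = 21/32

21/32


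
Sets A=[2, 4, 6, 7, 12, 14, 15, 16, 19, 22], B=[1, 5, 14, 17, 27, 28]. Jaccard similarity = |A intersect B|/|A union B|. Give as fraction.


A intersect B = [14]
|A intersect B| = 1
A union B = [1, 2, 4, 5, 6, 7, 12, 14, 15, 16, 17, 19, 22, 27, 28]
|A union B| = 15
Jaccard = 1/15 = 1/15

1/15


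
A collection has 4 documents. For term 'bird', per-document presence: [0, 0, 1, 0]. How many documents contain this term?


Checking each document for 'bird':
Doc 1: absent
Doc 2: absent
Doc 3: present
Doc 4: absent
df = sum of presences = 0 + 0 + 1 + 0 = 1

1


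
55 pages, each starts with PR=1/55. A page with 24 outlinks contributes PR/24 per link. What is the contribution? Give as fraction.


Initial PR = 1/55 = 1/55
Outlinks = 24
Contribution per link = PR / outlinks
= 1/55 / 24
= 1/1320

1/1320


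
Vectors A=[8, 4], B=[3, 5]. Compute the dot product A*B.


Dot product = sum of element-wise products
A[0]*B[0] = 8*3 = 24
A[1]*B[1] = 4*5 = 20
Sum = 24 + 20 = 44

44
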